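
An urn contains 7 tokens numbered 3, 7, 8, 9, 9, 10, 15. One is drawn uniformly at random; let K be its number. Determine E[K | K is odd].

43/5

P(K is odd) = 5/7.
Σ over the event: 3·1/7 + 7·1/7 + 9·2/7 + 15·1/7 = 43/7.
E[K | K is odd] = (43/7) / (5/7) = 43/5.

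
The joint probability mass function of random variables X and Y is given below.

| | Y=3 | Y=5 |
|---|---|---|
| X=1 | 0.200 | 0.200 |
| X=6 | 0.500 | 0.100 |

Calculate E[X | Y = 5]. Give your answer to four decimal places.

2.6667

P(Y = 5) = 0.300.
Σ X·P over the event = 1·(0.200) + 6·(0.100) = 0.800.
E[X | Y = 5] = (0.800) / (0.300) = 2.6667.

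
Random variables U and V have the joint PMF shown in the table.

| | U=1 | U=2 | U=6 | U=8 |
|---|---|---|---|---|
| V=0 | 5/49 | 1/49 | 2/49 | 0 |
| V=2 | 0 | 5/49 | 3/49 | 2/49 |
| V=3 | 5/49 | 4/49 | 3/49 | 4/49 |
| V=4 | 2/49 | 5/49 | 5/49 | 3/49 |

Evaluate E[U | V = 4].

P(V = 4) = 15/49.
Summing U·P(U=x,V=y) over the conditioning event gives 66/49.
E[U | V = 4] = (66/49) / (15/49) = 22/5.

22/5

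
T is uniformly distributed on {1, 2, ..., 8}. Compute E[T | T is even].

5

Given T is even, T is equally likely to be any of {2, 4, 6, 8}.
E[T | T is even] = (2 + 4 + 6 + 8) / 4 = 5.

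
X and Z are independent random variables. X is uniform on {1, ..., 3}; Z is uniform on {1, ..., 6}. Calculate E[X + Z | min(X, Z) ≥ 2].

13/2

P(min(X, Z) ≥ 2) = 5/9.
Summing (X+Z)·P(x,y) over outcomes with min(X, Z) ≥ 2 gives 65/18.
E[X + Z | min(X, Z) ≥ 2] = (65/18) / (5/9) = 13/2.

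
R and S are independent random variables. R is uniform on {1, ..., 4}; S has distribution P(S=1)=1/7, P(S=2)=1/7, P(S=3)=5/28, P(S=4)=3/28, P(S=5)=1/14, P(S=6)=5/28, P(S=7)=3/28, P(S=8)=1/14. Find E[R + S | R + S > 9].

P(R + S > 9) = 17/112.
Summing (R+S)·P(x,y) over outcomes with R + S > 9 gives 179/112.
E[R + S | R + S > 9] = (179/112) / (17/112) = 179/17.

179/17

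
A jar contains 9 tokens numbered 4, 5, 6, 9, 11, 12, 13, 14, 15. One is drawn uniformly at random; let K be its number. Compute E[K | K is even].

9

P(K is even) = 4/9.
Σ over the event: 4·1/9 + 6·1/9 + 12·1/9 + 14·1/9 = 4.
E[K | K is even] = (4) / (4/9) = 9.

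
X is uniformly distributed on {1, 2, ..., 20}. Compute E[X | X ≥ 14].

17

Given X ≥ 14, X is equally likely to be any of {14, 15, 16, 17, 18, 19, 20}.
E[X | X ≥ 14] = (14 + 15 + 16 + 17 + 18 + 19 + 20) / 7 = 17.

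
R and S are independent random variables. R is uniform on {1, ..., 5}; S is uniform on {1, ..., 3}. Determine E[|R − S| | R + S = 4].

Outcomes with R + S = 4: (1,3), (2,2), (3,1), each with probability 1/15.
E[|R − S| | R + S = 4] = (2 + 0 + 2) / 3 = 4/3.

4/3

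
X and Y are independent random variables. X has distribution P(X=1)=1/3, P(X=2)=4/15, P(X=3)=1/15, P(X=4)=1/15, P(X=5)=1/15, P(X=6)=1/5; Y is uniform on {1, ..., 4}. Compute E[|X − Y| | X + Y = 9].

5/2

P(X + Y = 9) = 1/15.
Summing |X−Y|·P(x,y) over outcomes with X + Y = 9 gives 1/6.
E[|X − Y| | X + Y = 9] = (1/6) / (1/15) = 5/2.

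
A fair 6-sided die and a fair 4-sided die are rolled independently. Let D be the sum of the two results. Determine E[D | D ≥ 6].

P(D ≥ 6) = 7/12.
Σ over the event: 6·1/6 + 7·1/6 + 8·1/8 + 9·1/12 + 10·1/24 = 13/3.
E[D | D ≥ 6] = (13/3) / (7/12) = 52/7.

52/7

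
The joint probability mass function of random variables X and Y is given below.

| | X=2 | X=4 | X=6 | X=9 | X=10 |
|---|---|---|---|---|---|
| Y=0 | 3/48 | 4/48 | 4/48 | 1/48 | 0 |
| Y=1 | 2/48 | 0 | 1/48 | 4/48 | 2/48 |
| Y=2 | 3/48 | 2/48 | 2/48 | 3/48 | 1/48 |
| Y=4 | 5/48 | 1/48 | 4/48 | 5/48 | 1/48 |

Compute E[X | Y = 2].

63/11

P(Y = 2) = 11/48.
Σ X·P over the event = 2·(3/48) + 4·(2/48) + 6·(2/48) + 9·(3/48) + 10·(1/48) = 21/16.
E[X | Y = 2] = (21/16) / (11/48) = 63/11.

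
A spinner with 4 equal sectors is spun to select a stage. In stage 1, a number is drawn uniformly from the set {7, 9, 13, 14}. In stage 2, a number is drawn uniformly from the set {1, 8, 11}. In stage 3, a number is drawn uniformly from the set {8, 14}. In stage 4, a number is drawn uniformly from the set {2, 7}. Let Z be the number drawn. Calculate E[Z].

395/48

E[Z | stage 1] = (7+9+13+14)/4 = 43/4.
E[Z | stage 2] = (1+8+11)/3 = 20/3.
E[Z | stage 3] = (8+14)/2 = 11.
E[Z | stage 4] = (2+7)/2 = 9/2.
E[Z] = (1/4)·(43/4) + (1/4)·(20/3) + (1/4)·(11) + (1/4)·(9/2) = 395/48.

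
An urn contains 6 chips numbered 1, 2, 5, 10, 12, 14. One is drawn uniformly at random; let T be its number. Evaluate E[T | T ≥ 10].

12

P(T ≥ 10) = 1/2.
Σ over the event: 10·1/6 + 12·1/6 + 14·1/6 = 6.
E[T | T ≥ 10] = (6) / (1/2) = 12.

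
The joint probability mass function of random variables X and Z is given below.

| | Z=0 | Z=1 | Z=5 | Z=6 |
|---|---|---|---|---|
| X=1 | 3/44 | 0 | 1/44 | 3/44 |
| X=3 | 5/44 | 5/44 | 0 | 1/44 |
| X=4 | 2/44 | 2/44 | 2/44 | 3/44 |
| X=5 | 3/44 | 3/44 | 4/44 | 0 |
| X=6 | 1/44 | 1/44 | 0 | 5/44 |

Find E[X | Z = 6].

4

P(Z = 6) = 3/11.
Σ X·P over the event = 1·(3/44) + 3·(1/44) + 4·(3/44) + 6·(5/44) = 12/11.
E[X | Z = 6] = (12/11) / (3/11) = 4.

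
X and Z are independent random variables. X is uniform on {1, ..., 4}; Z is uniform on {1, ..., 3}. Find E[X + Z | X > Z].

5

Outcomes with X > Z: (2,1), (3,1), (3,2), (4,1), (4,2), (4,3), each with probability 1/12.
E[X + Z | X > Z] = (3 + 4 + 5 + 5 + 6 + 7) / 6 = 5.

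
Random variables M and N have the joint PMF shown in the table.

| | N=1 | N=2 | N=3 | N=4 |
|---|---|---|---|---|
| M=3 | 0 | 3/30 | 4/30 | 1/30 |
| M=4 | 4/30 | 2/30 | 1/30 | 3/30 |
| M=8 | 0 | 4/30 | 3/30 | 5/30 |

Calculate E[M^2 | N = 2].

35

P(N = 2) = 3/10.
Σ M^2·P over the event = 9·(3/30) + 16·(2/30) + 64·(4/30) = 21/2.
E[M^2 | N = 2] = (21/2) / (3/10) = 35.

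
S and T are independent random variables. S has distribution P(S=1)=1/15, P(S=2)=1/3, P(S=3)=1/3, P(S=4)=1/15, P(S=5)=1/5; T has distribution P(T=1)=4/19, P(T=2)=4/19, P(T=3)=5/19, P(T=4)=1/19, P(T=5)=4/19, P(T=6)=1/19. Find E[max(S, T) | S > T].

422/115

P(S > T) = 23/57.
Summing max(S,T)·P(x,y) over outcomes with S > T gives 422/285.
E[max(S, T) | S > T] = (422/285) / (23/57) = 422/115.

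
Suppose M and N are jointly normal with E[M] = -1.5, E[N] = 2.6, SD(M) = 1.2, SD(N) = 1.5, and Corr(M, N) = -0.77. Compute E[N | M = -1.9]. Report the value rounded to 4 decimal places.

For a bivariate normal, E[N | M=x] = μ_N + ρ·(σ_N/σ_M)·(x − μ_M).
E[N | M=-1.9] = 2.6 + (-0.77)·(1.5/1.2)·(-1.9 − (-1.5)) = 2.6 + (-0.9625)·(-0.4) = 2.9850.

2.9850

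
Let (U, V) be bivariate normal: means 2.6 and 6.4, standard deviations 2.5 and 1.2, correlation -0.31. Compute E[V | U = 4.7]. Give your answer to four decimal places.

E[V | U=x] = μ_V + ρ(σ_V/σ_U)(x − μ_U) for jointly normal variables.
E[V | U=4.7] = 6.4 + (-0.31)·(1.2/2.5)·(4.7 − (2.6)) = 6.4 + (-0.1488)·(2.1) = 6.0875.

6.0875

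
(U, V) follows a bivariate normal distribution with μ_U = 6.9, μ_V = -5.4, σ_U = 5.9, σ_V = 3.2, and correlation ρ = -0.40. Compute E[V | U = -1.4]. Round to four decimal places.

-3.5993

The regression of V on U has slope ρ·σ_V/σ_U and passes through (μ_U, μ_V).
E[V | U=-1.4] = -5.4 + (-0.40)·(3.2/5.9)·(-1.4 − (6.9)) = -5.4 + (-0.21695)·(-8.3) = -3.5993.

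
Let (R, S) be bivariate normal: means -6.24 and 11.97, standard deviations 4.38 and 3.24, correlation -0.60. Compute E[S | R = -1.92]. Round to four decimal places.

10.0526

For a bivariate normal, E[S | R=x] = μ_S + ρ·(σ_S/σ_R)·(x − μ_R).
E[S | R=-1.92] = 11.97 + (-0.60)·(3.24/4.38)·(-1.92 − (-6.24)) = 11.97 + (-0.44384)·(4.32) = 10.0526.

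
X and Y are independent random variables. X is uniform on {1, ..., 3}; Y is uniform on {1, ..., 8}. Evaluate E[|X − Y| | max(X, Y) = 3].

6/5

Outcomes with max(X, Y) = 3: (1,3), (2,3), (3,1), (3,2), (3,3), each with probability 1/24.
E[|X − Y| | max(X, Y) = 3] = (2 + 1 + 2 + 1 + 0) / 5 = 6/5.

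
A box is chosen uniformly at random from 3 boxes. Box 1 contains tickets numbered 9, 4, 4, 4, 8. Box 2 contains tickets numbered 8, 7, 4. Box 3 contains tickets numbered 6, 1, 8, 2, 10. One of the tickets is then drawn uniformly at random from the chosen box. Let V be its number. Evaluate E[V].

263/45

E[V | box 1] = (9+4+4+4+8)/5 = 29/5.
E[V | box 2] = (8+7+4)/3 = 19/3.
E[V | box 3] = (6+1+8+2+10)/5 = 27/5.
By the law of total expectation,
E[V] = (1/3)·(29/5) + (1/3)·(19/3) + (1/3)·(27/5) = 263/45.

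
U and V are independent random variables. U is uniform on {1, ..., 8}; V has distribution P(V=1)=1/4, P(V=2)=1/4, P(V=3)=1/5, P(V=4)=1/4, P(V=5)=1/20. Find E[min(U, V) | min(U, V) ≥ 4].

62/15

P(min(U, V) ≥ 4) = 3/16.
Summing min(U,V)·P(x,y) over outcomes with min(U, V) ≥ 4 gives 31/40.
E[min(U, V) | min(U, V) ≥ 4] = (31/40) / (3/16) = 62/15.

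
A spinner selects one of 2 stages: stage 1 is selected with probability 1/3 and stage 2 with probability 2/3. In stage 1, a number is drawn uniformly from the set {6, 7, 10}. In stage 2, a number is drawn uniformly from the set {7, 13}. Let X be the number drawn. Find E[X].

E[X | stage 1] = (6+7+10)/3 = 23/3.
E[X | stage 2] = (7+13)/2 = 10.
E[X] = (1/3)·(23/3) + (2/3)·(10) = 83/9.

83/9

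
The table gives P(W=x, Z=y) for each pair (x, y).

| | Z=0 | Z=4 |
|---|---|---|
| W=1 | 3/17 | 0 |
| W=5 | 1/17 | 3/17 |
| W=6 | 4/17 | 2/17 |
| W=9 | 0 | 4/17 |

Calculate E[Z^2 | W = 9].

P(W = 9) = 4/17.
Σ Z^2·P over the event = 16·(4/17) = 64/17.
E[Z^2 | W = 9] = (64/17) / (4/17) = 16.

16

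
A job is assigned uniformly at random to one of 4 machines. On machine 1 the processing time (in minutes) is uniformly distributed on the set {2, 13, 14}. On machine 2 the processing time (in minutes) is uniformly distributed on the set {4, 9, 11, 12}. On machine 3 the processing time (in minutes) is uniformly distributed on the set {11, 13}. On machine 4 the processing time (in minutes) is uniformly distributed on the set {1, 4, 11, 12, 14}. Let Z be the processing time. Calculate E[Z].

293/30

E[Z | machine 1] = (2+13+14)/3 = 29/3.
E[Z | machine 2] = (4+9+11+12)/4 = 9.
E[Z | machine 3] = (11+13)/2 = 12.
E[Z | machine 4] = (1+4+11+12+14)/5 = 42/5.
By the law of total expectation,
E[Z] = (1/4)·(29/3) + (1/4)·(9) + (1/4)·(12) + (1/4)·(42/5) = 293/30.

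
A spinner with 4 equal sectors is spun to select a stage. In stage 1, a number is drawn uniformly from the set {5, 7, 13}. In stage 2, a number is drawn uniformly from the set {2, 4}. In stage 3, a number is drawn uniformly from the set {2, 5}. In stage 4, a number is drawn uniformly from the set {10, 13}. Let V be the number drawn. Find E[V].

E[V | stage 1] = (5+7+13)/3 = 25/3.
E[V | stage 2] = (2+4)/2 = 3.
E[V | stage 3] = (2+5)/2 = 7/2.
E[V | stage 4] = (10+13)/2 = 23/2.
By the law of total expectation,
E[V] = (1/4)·(25/3) + (1/4)·(3) + (1/4)·(7/2) + (1/4)·(23/2) = 79/12.

79/12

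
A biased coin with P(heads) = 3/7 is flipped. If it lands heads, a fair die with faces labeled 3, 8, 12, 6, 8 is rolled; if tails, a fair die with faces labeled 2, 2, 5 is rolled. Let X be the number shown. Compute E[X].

E[X | heads] = (3+8+12+6+8)/5 = 37/5.
E[X | tails] = (2+2+5)/3 = 3.
By the law of total expectation,
E[X] = (3/7)·(37/5) + (4/7)·(3) = 171/35.

171/35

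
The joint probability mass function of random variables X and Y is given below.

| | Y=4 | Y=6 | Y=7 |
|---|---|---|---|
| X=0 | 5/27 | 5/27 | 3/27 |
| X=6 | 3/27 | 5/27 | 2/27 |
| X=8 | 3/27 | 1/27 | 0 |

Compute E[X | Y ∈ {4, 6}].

P(Y ∈ {4, 6}) = 22/27.
Σ X·P over the event = 0·(5/27) + 0·(5/27) + 6·(3/27) + 6·(5/27) + 8·(3/27) + 8·(1/27) = 80/27.
E[X | Y ∈ {4, 6}] = (80/27) / (22/27) = 40/11.

40/11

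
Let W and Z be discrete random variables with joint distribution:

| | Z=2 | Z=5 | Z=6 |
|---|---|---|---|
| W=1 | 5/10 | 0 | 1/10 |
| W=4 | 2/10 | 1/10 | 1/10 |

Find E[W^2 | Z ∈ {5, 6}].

P(Z ∈ {5, 6}) = 3/10.
Summing W^2·P(W=x,Z=y) over the conditioning event gives 33/10.
E[W^2 | Z ∈ {5, 6}] = (33/10) / (3/10) = 11.

11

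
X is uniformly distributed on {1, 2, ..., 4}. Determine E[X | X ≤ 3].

Given X ≤ 3, X is equally likely to be any of {1, 2, 3}.
E[X | X ≤ 3] = (1 + 2 + 3) / 3 = 2.

2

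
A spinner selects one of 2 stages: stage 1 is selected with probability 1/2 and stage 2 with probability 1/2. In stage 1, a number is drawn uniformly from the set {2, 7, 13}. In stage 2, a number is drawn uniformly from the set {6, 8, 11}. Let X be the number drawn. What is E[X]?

47/6

E[X | stage 1] = (2+7+13)/3 = 22/3.
E[X | stage 2] = (6+8+11)/3 = 25/3.
By the law of total expectation,
E[X] = (1/2)·(22/3) + (1/2)·(25/3) = 47/6.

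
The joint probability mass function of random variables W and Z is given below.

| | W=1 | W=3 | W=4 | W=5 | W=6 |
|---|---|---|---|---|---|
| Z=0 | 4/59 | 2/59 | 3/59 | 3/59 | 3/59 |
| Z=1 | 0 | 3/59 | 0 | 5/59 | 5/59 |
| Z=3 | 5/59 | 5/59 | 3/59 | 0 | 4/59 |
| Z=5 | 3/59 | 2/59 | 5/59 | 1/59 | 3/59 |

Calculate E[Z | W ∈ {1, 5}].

P(W ∈ {1, 5}) = 21/59.
Σ Z·P over the event = 0·(4/59) + 3·(5/59) + 5·(3/59) + 0·(3/59) + 1·(5/59) + 5·(1/59) = 40/59.
E[Z | W ∈ {1, 5}] = (40/59) / (21/59) = 40/21.

40/21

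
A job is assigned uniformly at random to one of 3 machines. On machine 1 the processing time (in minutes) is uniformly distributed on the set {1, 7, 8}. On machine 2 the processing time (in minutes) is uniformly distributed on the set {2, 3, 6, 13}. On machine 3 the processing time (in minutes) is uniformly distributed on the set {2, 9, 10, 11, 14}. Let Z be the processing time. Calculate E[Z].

E[Z | machine 1] = (1+7+8)/3 = 16/3.
E[Z | machine 2] = (2+3+6+13)/4 = 6.
E[Z | machine 3] = (2+9+10+11+14)/5 = 46/5.
By the law of total expectation,
E[Z] = (1/3)·(16/3) + (1/3)·(6) + (1/3)·(46/5) = 308/45.

308/45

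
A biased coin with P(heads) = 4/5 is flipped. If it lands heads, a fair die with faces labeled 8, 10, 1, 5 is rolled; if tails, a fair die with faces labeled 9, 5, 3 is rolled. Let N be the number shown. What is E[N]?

E[N | heads] = (8+10+1+5)/4 = 6.
E[N | tails] = (9+5+3)/3 = 17/3.
By the law of total expectation,
E[N] = (4/5)·(6) + (1/5)·(17/3) = 89/15.

89/15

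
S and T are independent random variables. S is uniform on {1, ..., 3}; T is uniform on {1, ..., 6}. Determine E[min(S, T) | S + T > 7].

8/3

Outcomes with S + T > 7: (2,6), (3,5), (3,6), each with probability 1/18.
E[min(S, T) | S + T > 7] = (2 + 3 + 3) / 3 = 8/3.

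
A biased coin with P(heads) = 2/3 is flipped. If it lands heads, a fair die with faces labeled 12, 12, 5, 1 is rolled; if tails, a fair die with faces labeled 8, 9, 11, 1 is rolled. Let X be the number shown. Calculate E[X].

E[X | heads] = (12+12+5+1)/4 = 15/2.
E[X | tails] = (8+9+11+1)/4 = 29/4.
By the law of total expectation,
E[X] = (2/3)·(15/2) + (1/3)·(29/4) = 89/12.

89/12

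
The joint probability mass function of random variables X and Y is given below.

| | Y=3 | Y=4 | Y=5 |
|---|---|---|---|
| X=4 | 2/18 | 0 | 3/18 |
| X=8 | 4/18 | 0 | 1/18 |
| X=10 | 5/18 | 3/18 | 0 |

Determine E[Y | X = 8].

P(X = 8) = 5/18.
Σ Y·P over the event = 3·(4/18) + 5·(1/18) = 17/18.
E[Y | X = 8] = (17/18) / (5/18) = 17/5.

17/5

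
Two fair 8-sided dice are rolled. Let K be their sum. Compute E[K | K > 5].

P(K > 5) = 27/32.
E[K | K > 5] = (67/8) / (27/32) = 268/27.

268/27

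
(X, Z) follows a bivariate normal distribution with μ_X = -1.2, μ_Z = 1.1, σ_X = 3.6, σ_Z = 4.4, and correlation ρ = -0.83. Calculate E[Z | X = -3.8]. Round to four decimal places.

For a bivariate normal, E[Z | X=x] = μ_Z + ρ·(σ_Z/σ_X)·(x − μ_X).
E[Z | X=-3.8] = 1.1 + (-0.83)·(4.4/3.6)·(-3.8 − (-1.2)) = 1.1 + (-1.014444)·(-2.6) = 3.7376.

3.7376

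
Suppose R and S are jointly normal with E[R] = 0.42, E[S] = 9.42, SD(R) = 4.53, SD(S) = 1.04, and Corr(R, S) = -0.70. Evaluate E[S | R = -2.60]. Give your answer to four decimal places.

The regression of S on R has slope ρ·σ_S/σ_R and passes through (μ_R, μ_S).
E[S | R=-2.60] = 9.42 + (-0.70)·(1.04/4.53)·(-2.60 − (0.42)) = 9.42 + (-0.16071)·(-3.02) = 9.9053.

9.9053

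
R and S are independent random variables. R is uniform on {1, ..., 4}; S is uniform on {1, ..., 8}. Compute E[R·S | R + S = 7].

Outcomes with R + S = 7: (1,6), (2,5), (3,4), (4,3), each with probability 1/32.
E[R·S | R + S = 7] = (6 + 10 + 12 + 12) / 4 = 10.

10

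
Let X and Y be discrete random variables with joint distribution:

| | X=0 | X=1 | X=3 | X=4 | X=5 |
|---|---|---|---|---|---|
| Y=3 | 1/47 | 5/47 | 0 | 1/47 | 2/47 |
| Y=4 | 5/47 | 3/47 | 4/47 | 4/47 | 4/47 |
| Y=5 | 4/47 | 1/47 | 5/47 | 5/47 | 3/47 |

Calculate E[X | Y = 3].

P(Y = 3) = 9/47.
Σ X·P over the event = 0·(1/47) + 1·(5/47) + 4·(1/47) + 5·(2/47) = 19/47.
E[X | Y = 3] = (19/47) / (9/47) = 19/9.

19/9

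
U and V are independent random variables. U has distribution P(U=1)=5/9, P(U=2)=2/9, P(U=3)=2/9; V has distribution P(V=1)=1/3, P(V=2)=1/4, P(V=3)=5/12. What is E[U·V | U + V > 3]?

P(U + V > 3) = 65/108.
Summing UV·P(x,y) over outcomes with U + V > 3 gives 103/36.
E[U·V | U + V > 3] = (103/36) / (65/108) = 309/65.

309/65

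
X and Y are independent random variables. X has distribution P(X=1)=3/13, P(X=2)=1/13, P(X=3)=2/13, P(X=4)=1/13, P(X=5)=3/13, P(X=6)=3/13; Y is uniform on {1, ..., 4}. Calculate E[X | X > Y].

P(X > Y) = 8/13.
Summing X·P(x,y) over outcomes with X > Y gives 79/26.
E[X | X > Y] = (79/26) / (8/13) = 79/16.

79/16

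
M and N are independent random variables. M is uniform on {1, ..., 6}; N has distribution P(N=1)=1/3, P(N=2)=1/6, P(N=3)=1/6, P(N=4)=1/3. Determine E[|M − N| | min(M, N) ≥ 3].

P(min(M, N) ≥ 3) = 1/3.
Summing |M−N|·P(x,y) over outcomes with min(M, N) ≥ 3 gives 7/18.
E[|M − N| | min(M, N) ≥ 3] = (7/18) / (1/3) = 7/6.

7/6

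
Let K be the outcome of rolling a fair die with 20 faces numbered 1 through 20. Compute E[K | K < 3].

3/2

Given K < 3, K is equally likely to be any of {1, 2}.
E[K | K < 3] = (1 + 2) / 2 = 3/2.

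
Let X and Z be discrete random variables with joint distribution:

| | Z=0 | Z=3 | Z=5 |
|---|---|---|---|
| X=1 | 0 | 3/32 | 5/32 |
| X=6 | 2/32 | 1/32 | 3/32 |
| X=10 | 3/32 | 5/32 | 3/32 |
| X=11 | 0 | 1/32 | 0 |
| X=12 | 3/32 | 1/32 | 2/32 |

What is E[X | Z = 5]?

77/13

P(Z = 5) = 13/32.
Σ X·P over the event = 1·(5/32) + 6·(3/32) + 10·(3/32) + 12·(2/32) = 77/32.
E[X | Z = 5] = (77/32) / (13/32) = 77/13.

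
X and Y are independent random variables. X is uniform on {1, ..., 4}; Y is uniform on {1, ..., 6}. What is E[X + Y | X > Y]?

5

Outcomes with X > Y: (2,1), (3,1), (3,2), (4,1), (4,2), (4,3), each with probability 1/24.
E[X + Y | X > Y] = (3 + 4 + 5 + 5 + 6 + 7) / 6 = 5.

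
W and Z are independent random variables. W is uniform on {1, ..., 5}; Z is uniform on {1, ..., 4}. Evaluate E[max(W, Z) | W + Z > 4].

P(W + Z > 4) = 7/10.
Summing max(W,Z)·P(x,y) over outcomes with W + Z > 4 gives 57/20.
E[max(W, Z) | W + Z > 4] = (57/20) / (7/10) = 57/14.

57/14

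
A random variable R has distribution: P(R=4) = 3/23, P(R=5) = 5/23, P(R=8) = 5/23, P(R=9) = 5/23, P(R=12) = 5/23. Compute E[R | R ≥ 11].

12

P(R ≥ 11) = 5/23.
Σ over the event: 12·5/23 = 60/23.
E[R | R ≥ 11] = (60/23) / (5/23) = 12.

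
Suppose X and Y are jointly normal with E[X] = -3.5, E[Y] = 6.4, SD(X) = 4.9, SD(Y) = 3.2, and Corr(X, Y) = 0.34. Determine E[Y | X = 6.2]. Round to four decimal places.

For a bivariate normal, E[Y | X=x] = μ_Y + ρ·(σ_Y/σ_X)·(x − μ_X).
E[Y | X=6.2] = 6.4 + (0.34)·(3.2/4.9)·(6.2 − (-3.5)) = 6.4 + (0.22204)·(9.7) = 8.5538.

8.5538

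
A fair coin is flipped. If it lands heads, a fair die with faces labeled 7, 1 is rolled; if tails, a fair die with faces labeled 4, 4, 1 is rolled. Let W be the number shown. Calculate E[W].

7/2

E[W | heads] = (7+1)/2 = 4.
E[W | tails] = (4+4+1)/3 = 3.
By the law of total expectation,
E[W] = (1/2)·(4) + (1/2)·(3) = 7/2.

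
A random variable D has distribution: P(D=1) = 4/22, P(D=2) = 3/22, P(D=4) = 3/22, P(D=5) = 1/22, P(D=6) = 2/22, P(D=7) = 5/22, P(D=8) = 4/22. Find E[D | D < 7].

P(D < 7) = 13/22.
Σ over the event: 1·2/11 + 2·3/22 + 4·3/22 + 5·1/22 + 6·1/11 = 39/22.
E[D | D < 7] = (39/22) / (13/22) = 3.

3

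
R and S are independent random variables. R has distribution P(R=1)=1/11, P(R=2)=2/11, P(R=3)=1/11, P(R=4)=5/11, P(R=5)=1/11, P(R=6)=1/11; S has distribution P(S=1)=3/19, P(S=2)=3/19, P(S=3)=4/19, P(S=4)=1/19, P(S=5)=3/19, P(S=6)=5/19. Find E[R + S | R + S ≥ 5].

31/4

P(R + S ≥ 5) = 184/209.
Summing (R+S)·P(x,y) over outcomes with R + S ≥ 5 gives 1426/209.
E[R + S | R + S ≥ 5] = (1426/209) / (184/209) = 31/4.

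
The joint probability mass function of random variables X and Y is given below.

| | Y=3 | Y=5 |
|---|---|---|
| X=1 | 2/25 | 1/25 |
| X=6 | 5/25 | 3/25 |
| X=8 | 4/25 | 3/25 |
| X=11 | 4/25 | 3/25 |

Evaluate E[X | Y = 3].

P(Y = 3) = 3/5.
Σ X·P over the event = 1·(2/25) + 6·(5/25) + 8·(4/25) + 11·(4/25) = 108/25.
E[X | Y = 3] = (108/25) / (3/5) = 36/5.

36/5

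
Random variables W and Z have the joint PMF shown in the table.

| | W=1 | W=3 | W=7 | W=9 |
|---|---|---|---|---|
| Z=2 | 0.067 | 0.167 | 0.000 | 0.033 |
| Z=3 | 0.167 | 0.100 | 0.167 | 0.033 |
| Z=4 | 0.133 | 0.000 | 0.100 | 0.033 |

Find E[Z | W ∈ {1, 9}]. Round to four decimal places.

3.1416

P(W ∈ {1, 9}) = 0.466.
Σ Z·P over the event = 2·(0.067) + 3·(0.167) + 4·(0.133) + 2·(0.033) + 3·(0.033) + 4·(0.033) = 1.464.
E[Z | W ∈ {1, 9}] = (1.464) / (0.466) = 3.1416.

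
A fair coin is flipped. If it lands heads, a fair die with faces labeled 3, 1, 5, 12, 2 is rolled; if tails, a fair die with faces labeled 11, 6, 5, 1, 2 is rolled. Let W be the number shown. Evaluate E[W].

E[W | heads] = (3+1+5+12+2)/5 = 23/5.
E[W | tails] = (11+6+5+1+2)/5 = 5.
By the law of total expectation,
E[W] = (1/2)·(23/5) + (1/2)·(5) = 24/5.

24/5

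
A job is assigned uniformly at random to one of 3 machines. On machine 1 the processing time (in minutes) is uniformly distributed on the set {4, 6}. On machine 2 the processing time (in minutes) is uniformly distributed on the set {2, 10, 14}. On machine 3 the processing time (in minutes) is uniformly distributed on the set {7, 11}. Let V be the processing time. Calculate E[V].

68/9

E[V | machine 1] = (4+6)/2 = 5.
E[V | machine 2] = (2+10+14)/3 = 26/3.
E[V | machine 3] = (7+11)/2 = 9.
E[V] = (1/3)·(5) + (1/3)·(26/3) + (1/3)·(9) = 68/9.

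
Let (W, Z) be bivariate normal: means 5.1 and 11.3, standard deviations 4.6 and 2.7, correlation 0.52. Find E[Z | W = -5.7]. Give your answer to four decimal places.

For a bivariate normal, E[Z | W=x] = μ_Z + ρ·(σ_Z/σ_W)·(x − μ_W).
E[Z | W=-5.7] = 11.3 + (0.52)·(2.7/4.6)·(-5.7 − (5.1)) = 11.3 + (0.305217)·(-10.8) = 8.0037.

8.0037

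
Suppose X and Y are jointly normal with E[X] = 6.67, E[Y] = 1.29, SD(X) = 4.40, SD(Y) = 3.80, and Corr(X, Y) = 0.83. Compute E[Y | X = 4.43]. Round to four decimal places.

The regression of Y on X has slope ρ·σ_Y/σ_X and passes through (μ_X, μ_Y).
E[Y | X=4.43] = 1.29 + (0.83)·(3.80/4.40)·(4.43 − (6.67)) = 1.29 + (0.71682)·(-2.24) = -0.3157.

-0.3157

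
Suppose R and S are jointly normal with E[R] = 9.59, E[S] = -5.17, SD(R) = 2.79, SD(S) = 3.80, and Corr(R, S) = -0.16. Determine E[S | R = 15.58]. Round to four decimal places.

For a bivariate normal, E[S | R=x] = μ_S + ρ·(σ_S/σ_R)·(x − μ_R).
E[S | R=15.58] = -5.17 + (-0.16)·(3.80/2.79)·(15.58 − (9.59)) = -5.17 + (-0.21792)·(5.99) = -6.4753.

-6.4753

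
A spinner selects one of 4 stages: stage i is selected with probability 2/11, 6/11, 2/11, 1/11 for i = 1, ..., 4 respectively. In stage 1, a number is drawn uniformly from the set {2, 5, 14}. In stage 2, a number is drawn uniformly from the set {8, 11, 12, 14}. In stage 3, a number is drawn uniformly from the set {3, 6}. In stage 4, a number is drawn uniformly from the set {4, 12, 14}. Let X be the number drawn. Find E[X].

201/22

E[X | stage 1] = (2+5+14)/3 = 7.
E[X | stage 2] = (8+11+12+14)/4 = 45/4.
E[X | stage 3] = (3+6)/2 = 9/2.
E[X | stage 4] = (4+12+14)/3 = 10.
E[X] = (2/11)·(7) + (6/11)·(45/4) + (2/11)·(9/2) + (1/11)·(10) = 201/22.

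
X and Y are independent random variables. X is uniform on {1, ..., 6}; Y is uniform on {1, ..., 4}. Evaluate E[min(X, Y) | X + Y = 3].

Outcomes with X + Y = 3: (1,2), (2,1), each with probability 1/24.
E[min(X, Y) | X + Y = 3] = (1 + 1) / 2 = 1.

1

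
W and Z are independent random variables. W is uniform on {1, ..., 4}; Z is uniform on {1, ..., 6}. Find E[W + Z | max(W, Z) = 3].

P(max(W, Z) = 3) = 5/24.
Summing (W+Z)·P(x,y) over outcomes with max(W, Z) = 3 gives 1.
E[W + Z | max(W, Z) = 3] = (1) / (5/24) = 24/5.

24/5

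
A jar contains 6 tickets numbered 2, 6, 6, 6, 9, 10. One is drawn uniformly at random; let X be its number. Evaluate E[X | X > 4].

37/5

P(X > 4) = 5/6.
Σ over the event: 6·1/2 + 9·1/6 + 10·1/6 = 37/6.
E[X | X > 4] = (37/6) / (5/6) = 37/5.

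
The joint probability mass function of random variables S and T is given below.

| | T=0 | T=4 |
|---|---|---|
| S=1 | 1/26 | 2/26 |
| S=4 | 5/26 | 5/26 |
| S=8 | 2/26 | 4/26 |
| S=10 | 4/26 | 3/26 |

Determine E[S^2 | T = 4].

P(T = 4) = 7/13.
Σ S^2·P over the event = 1·(2/26) + 16·(5/26) + 64·(4/26) + 100·(3/26) = 319/13.
E[S^2 | T = 4] = (319/13) / (7/13) = 319/7.

319/7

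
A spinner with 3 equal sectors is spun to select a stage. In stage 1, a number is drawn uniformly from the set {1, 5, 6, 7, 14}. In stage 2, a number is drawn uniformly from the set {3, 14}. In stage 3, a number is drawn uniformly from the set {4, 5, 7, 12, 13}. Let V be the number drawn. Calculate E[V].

233/30

E[V | stage 1] = (1+5+6+7+14)/5 = 33/5.
E[V | stage 2] = (3+14)/2 = 17/2.
E[V | stage 3] = (4+5+7+12+13)/5 = 41/5.
E[V] = (1/3)·(33/5) + (1/3)·(17/2) + (1/3)·(41/5) = 233/30.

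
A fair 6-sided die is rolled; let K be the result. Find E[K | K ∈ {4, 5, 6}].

P(K ∈ {4, 5, 6}) = 1/2.
Σ over the event: 4·1/6 + 5·1/6 + 6·1/6 = 5/2.
E[K | K ∈ {4, 5, 6}] = (5/2) / (1/2) = 5.

5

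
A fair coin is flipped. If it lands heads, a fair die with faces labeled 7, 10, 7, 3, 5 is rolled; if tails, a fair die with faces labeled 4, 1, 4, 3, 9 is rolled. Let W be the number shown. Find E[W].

E[W | heads] = (7+10+7+3+5)/5 = 32/5.
E[W | tails] = (4+1+4+3+9)/5 = 21/5.
E[W] = (1/2)·(32/5) + (1/2)·(21/5) = 53/10.

53/10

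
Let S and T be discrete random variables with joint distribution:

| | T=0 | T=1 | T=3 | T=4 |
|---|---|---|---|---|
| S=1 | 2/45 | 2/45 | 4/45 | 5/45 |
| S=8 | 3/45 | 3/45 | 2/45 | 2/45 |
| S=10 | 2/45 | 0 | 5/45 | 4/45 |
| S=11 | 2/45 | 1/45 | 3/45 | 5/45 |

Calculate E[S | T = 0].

68/9

P(T = 0) = 1/5.
Σ S·P over the event = 1·(2/45) + 8·(3/45) + 10·(2/45) + 11·(2/45) = 68/45.
E[S | T = 0] = (68/45) / (1/5) = 68/9.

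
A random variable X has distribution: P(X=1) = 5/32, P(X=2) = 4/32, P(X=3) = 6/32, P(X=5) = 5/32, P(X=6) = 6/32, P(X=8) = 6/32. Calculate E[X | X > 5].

P(X > 5) = 3/8.
Σ over the event: 6·3/16 + 8·3/16 = 21/8.
E[X | X > 5] = (21/8) / (3/8) = 7.

7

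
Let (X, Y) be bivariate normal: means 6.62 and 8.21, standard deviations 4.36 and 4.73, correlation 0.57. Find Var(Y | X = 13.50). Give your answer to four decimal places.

15.1039

The conditional variance in a bivariate normal is σ_Y²(1 − ρ²), independent of x.
Var(Y | X=13.50) = (4.73)²·(1 − (0.57)²) = 22.3729·0.6751 = 15.1039.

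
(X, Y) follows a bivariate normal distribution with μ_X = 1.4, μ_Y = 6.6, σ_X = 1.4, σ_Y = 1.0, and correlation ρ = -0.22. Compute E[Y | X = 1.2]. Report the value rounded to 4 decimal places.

6.6314

For a bivariate normal, E[Y | X=x] = μ_Y + ρ·(σ_Y/σ_X)·(x − μ_X).
E[Y | X=1.2] = 6.6 + (-0.22)·(1.0/1.4)·(1.2 − (1.4)) = 6.6 + (-0.15714)·(-0.2) = 6.6314.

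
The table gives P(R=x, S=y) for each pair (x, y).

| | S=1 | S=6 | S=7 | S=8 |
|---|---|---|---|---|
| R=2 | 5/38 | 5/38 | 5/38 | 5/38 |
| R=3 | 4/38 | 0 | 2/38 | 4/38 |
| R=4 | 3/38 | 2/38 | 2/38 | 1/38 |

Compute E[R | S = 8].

P(S = 8) = 5/19.
Σ R·P over the event = 2·(5/38) + 3·(4/38) + 4·(1/38) = 13/19.
E[R | S = 8] = (13/19) / (5/19) = 13/5.

13/5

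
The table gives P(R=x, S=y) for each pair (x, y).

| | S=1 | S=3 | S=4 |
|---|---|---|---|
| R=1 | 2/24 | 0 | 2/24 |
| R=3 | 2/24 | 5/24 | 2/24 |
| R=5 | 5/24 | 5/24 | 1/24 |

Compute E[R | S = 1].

11/3

P(S = 1) = 3/8.
Summing R·P(R=x,S=y) over the conditioning event gives 11/8.
E[R | S = 1] = (11/8) / (3/8) = 11/3.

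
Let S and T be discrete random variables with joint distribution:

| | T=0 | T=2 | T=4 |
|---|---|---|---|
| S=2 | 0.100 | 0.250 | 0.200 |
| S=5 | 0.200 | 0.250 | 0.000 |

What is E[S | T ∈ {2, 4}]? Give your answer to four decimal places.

3.0714

P(T ∈ {2, 4}) = 0.700.
Σ S·P over the event = 2·(0.250) + 2·(0.200) + 5·(0.250) = 2.150.
E[S | T ∈ {2, 4}] = (2.150) / (0.700) = 3.0714.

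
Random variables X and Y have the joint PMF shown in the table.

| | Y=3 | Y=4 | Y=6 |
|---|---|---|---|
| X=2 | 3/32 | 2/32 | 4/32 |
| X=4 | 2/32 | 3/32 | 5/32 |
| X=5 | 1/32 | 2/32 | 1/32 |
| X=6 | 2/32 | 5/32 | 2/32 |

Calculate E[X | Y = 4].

P(Y = 4) = 3/8.
Σ X·P over the event = 2·(2/32) + 4·(3/32) + 5·(2/32) + 6·(5/32) = 7/4.
E[X | Y = 4] = (7/4) / (3/8) = 14/3.

14/3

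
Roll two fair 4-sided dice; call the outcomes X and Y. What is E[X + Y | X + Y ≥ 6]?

Outcomes with X + Y ≥ 6: (2,4), (3,3), (3,4), (4,2), (4,3), (4,4), each with probability 1/16.
E[X + Y | X + Y ≥ 6] = (6 + 6 + 7 + 6 + 7 + 8) / 6 = 20/3.

20/3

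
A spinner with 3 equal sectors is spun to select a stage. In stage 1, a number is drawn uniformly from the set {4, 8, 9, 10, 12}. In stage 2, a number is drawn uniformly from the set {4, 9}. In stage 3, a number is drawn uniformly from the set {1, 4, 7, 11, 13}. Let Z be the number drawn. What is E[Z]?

E[Z | stage 1] = (4+8+9+10+12)/5 = 43/5.
E[Z | stage 2] = (4+9)/2 = 13/2.
E[Z | stage 3] = (1+4+7+11+13)/5 = 36/5.
By the law of total expectation,
E[Z] = (1/3)·(43/5) + (1/3)·(13/2) + (1/3)·(36/5) = 223/30.

223/30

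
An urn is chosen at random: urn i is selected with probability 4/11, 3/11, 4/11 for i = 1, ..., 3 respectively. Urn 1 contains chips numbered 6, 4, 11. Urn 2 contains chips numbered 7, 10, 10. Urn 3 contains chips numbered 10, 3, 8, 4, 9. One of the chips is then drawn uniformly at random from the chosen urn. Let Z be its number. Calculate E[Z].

E[Z | urn 1] = (6+4+11)/3 = 7.
E[Z | urn 2] = (7+10+10)/3 = 9.
E[Z | urn 3] = (10+3+8+4+9)/5 = 34/5.
By the law of total expectation,
E[Z] = (4/11)·(7) + (3/11)·(9) + (4/11)·(34/5) = 411/55.

411/55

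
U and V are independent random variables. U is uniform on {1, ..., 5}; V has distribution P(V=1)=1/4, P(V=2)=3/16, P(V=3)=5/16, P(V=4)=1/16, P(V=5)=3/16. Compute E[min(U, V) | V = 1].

1

P(V = 1) = 1/4.
Summing min(U,V)·P(x,y) over outcomes with V = 1 gives 1/4.
E[min(U, V) | V = 1] = (1/4) / (1/4) = 1.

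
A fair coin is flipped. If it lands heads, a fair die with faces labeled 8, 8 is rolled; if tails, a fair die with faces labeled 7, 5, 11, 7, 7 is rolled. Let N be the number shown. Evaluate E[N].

E[N | heads] = (8+8)/2 = 8.
E[N | tails] = (7+5+11+7+7)/5 = 37/5.
E[N] = (1/2)·(8) + (1/2)·(37/5) = 77/10.

77/10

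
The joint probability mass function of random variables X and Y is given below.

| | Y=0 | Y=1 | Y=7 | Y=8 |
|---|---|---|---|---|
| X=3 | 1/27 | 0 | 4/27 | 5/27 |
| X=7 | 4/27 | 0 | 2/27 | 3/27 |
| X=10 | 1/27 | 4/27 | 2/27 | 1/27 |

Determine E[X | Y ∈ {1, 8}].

P(Y ∈ {1, 8}) = 13/27.
Σ X·P over the event = 3·(5/27) + 7·(3/27) + 10·(4/27) + 10·(1/27) = 86/27.
E[X | Y ∈ {1, 8}] = (86/27) / (13/27) = 86/13.

86/13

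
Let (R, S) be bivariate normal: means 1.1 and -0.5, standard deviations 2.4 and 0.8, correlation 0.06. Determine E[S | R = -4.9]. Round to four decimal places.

The regression of S on R has slope ρ·σ_S/σ_R and passes through (μ_R, μ_S).
E[S | R=-4.9] = -0.5 + (0.06)·(0.8/2.4)·(-4.9 − (1.1)) = -0.5 + (0.02)·(-6) = -0.6200.

-0.6200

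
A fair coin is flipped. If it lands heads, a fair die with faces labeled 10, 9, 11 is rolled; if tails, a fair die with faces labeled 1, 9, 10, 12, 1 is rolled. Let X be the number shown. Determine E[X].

E[X | heads] = (10+9+11)/3 = 10.
E[X | tails] = (1+9+10+12+1)/5 = 33/5.
E[X] = (1/2)·(10) + (1/2)·(33/5) = 83/10.

83/10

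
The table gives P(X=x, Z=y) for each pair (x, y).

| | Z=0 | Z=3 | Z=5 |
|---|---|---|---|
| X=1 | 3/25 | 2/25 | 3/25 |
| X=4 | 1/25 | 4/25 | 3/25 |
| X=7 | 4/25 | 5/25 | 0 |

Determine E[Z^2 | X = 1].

93/8

P(X = 1) = 8/25.
Σ Z^2·P over the event = 0·(3/25) + 9·(2/25) + 25·(3/25) = 93/25.
E[Z^2 | X = 1] = (93/25) / (8/25) = 93/8.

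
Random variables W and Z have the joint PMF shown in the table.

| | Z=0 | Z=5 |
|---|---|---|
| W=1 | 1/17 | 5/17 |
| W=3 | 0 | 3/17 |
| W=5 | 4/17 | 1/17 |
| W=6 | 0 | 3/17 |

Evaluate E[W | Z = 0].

P(Z = 0) = 5/17.
Σ W·P over the event = 1·(1/17) + 5·(4/17) = 21/17.
E[W | Z = 0] = (21/17) / (5/17) = 21/5.

21/5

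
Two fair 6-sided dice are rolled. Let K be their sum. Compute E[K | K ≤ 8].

P(K ≤ 8) = 13/18.
Σ over the event: 2·1/36 + 3·1/18 + 4·1/12 + 5·1/9 + 6·5/36 + 7·1/6 + 8·5/36 = 38/9.
E[K | K ≤ 8] = (38/9) / (13/18) = 76/13.

76/13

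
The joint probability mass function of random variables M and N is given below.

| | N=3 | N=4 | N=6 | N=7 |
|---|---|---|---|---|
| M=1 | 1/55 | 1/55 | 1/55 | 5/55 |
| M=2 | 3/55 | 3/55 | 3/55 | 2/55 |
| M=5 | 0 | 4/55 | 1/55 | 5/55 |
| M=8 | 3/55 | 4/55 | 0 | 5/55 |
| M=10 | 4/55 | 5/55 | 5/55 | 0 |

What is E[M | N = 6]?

31/5

P(N = 6) = 2/11.
Σ M·P over the event = 1·(1/55) + 2·(3/55) + 5·(1/55) + 10·(5/55) = 62/55.
E[M | N = 6] = (62/55) / (2/11) = 31/5.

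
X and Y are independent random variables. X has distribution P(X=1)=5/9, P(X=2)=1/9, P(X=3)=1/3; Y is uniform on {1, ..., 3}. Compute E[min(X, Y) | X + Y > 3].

P(X + Y > 3) = 16/27.
Summing min(X,Y)·P(x,y) over outcomes with X + Y > 3 gives 1.
E[min(X, Y) | X + Y > 3] = (1) / (16/27) = 27/16.

27/16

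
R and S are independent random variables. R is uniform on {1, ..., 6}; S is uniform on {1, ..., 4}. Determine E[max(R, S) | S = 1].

P(S = 1) = 1/4.
Summing max(R,S)·P(x,y) over outcomes with S = 1 gives 7/8.
E[max(R, S) | S = 1] = (7/8) / (1/4) = 7/2.

7/2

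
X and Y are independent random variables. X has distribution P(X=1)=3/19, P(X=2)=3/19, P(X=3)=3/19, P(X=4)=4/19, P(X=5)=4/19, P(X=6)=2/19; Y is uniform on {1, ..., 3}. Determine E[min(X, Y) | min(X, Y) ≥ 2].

77/32

P(min(X, Y) ≥ 2) = 32/57.
Summing min(X,Y)·P(x,y) over outcomes with min(X, Y) ≥ 2 gives 77/57.
E[min(X, Y) | min(X, Y) ≥ 2] = (77/57) / (32/57) = 77/32.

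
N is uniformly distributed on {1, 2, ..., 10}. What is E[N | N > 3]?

Given N > 3, N is equally likely to be any of {4, 5, 6, 7, 8, 9, 10}.
E[N | N > 3] = (4 + 5 + 6 + 7 + 8 + 9 + 10) / 7 = 7.

7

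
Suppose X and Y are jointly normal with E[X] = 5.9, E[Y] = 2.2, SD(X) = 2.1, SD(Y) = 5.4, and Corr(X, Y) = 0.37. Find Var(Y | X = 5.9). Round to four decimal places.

The conditional variance in a bivariate normal is σ_Y²(1 − ρ²), independent of x.
Var(Y | X=5.9) = (5.4)²·(1 − (0.37)²) = 29.16·0.8631 = 25.1680.

25.1680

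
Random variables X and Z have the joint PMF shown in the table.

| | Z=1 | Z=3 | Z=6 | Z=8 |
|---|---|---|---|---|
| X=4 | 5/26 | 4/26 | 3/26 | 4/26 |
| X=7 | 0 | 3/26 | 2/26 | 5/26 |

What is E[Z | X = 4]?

P(X = 4) = 8/13.
Summing Z·P(X=x,Z=y) over the conditioning event gives 67/26.
E[Z | X = 4] = (67/26) / (8/13) = 67/16.

67/16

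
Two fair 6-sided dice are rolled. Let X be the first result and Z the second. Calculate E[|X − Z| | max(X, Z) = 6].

30/11

P(max(X, Z) = 6) = 11/36.
Summing |X−Z|·P(x,y) over outcomes with max(X, Z) = 6 gives 5/6.
E[|X − Z| | max(X, Z) = 6] = (5/6) / (11/36) = 30/11.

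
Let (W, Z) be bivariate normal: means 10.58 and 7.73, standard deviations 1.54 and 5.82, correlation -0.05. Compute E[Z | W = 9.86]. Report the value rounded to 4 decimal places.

7.8661

E[Z | W=x] = μ_Z + ρ(σ_Z/σ_W)(x − μ_W) for jointly normal variables.
E[Z | W=9.86] = 7.73 + (-0.05)·(5.82/1.54)·(9.86 − (10.58)) = 7.73 + (-0.18896)·(-0.72) = 7.8661.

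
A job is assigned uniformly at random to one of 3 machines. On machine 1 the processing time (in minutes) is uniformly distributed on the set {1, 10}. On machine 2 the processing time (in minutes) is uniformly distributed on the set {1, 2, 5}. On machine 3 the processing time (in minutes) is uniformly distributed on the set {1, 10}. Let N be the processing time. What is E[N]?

41/9

E[N | machine 1] = (1+10)/2 = 11/2.
E[N | machine 2] = (1+2+5)/3 = 8/3.
E[N | machine 3] = (1+10)/2 = 11/2.
By the law of total expectation,
E[N] = (1/3)·(11/2) + (1/3)·(8/3) + (1/3)·(11/2) = 41/9.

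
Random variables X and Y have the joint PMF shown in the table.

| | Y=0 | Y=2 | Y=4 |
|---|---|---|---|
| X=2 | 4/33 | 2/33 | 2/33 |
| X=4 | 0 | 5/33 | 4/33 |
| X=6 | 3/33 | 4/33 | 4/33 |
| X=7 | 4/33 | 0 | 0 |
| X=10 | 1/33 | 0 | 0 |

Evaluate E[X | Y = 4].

22/5

P(Y = 4) = 10/33.
Σ X·P over the event = 2·(2/33) + 4·(4/33) + 6·(4/33) = 4/3.
E[X | Y = 4] = (4/3) / (10/33) = 22/5.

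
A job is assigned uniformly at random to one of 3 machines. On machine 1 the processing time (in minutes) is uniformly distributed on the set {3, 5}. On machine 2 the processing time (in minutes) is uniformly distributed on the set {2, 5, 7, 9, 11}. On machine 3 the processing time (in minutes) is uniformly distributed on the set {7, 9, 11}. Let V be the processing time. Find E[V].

33/5

E[V | machine 1] = (3+5)/2 = 4.
E[V | machine 2] = (2+5+7+9+11)/5 = 34/5.
E[V | machine 3] = (7+9+11)/3 = 9.
E[V] = (1/3)·(4) + (1/3)·(34/5) + (1/3)·(9) = 33/5.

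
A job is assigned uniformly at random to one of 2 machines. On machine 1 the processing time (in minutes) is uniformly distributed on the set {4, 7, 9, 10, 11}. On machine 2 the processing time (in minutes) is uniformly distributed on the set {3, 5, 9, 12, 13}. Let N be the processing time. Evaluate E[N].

E[N | machine 1] = (4+7+9+10+11)/5 = 41/5.
E[N | machine 2] = (3+5+9+12+13)/5 = 42/5.
E[N] = (1/2)·(41/5) + (1/2)·(42/5) = 83/10.

83/10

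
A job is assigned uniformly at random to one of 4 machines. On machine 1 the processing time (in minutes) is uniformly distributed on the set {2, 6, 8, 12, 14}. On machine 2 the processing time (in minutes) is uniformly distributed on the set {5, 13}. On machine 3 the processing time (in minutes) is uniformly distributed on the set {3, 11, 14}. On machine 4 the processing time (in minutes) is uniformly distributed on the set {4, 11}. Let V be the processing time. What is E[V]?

1027/120

E[V | machine 1] = (2+6+8+12+14)/5 = 42/5.
E[V | machine 2] = (5+13)/2 = 9.
E[V | machine 3] = (3+11+14)/3 = 28/3.
E[V | machine 4] = (4+11)/2 = 15/2.
By the law of total expectation,
E[V] = (1/4)·(42/5) + (1/4)·(9) + (1/4)·(28/3) + (1/4)·(15/2) = 1027/120.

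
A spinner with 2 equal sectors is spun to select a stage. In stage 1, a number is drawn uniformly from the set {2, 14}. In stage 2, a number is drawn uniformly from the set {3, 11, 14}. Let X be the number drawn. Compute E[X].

E[X | stage 1] = (2+14)/2 = 8.
E[X | stage 2] = (3+11+14)/3 = 28/3.
E[X] = (1/2)·(8) + (1/2)·(28/3) = 26/3.

26/3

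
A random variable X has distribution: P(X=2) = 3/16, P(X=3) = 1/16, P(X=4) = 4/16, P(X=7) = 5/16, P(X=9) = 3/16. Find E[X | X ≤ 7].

60/13

P(X ≤ 7) = 13/16.
Σ over the event: 2·3/16 + 3·1/16 + 4·1/4 + 7·5/16 = 15/4.
E[X | X ≤ 7] = (15/4) / (13/16) = 60/13.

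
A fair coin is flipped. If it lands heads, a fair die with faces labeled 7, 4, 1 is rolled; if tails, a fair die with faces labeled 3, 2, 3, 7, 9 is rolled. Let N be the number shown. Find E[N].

E[N | heads] = (7+4+1)/3 = 4.
E[N | tails] = (3+2+3+7+9)/5 = 24/5.
By the law of total expectation,
E[N] = (1/2)·(4) + (1/2)·(24/5) = 22/5.

22/5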